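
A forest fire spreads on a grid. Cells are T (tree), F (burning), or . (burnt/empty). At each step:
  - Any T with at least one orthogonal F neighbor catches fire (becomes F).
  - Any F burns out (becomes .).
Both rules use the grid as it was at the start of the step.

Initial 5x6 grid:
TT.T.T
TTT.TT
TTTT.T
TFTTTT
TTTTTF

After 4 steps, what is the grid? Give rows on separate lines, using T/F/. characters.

Step 1: 6 trees catch fire, 2 burn out
  TT.T.T
  TTT.TT
  TFTT.T
  F.FTTF
  TFTTF.
Step 2: 9 trees catch fire, 6 burn out
  TT.T.T
  TFT.TT
  F.FT.F
  ...FF.
  F.FF..
Step 3: 5 trees catch fire, 9 burn out
  TF.T.T
  F.F.TF
  ...F..
  ......
  ......
Step 4: 3 trees catch fire, 5 burn out
  F..T.F
  ....F.
  ......
  ......
  ......

F..T.F
....F.
......
......
......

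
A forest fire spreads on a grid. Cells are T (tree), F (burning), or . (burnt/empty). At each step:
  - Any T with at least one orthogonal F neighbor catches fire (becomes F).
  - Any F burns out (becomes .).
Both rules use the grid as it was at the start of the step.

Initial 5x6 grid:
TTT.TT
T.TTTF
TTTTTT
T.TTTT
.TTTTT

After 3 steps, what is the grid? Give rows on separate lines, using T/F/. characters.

Step 1: 3 trees catch fire, 1 burn out
  TTT.TF
  T.TTF.
  TTTTTF
  T.TTTT
  .TTTTT
Step 2: 4 trees catch fire, 3 burn out
  TTT.F.
  T.TF..
  TTTTF.
  T.TTTF
  .TTTTT
Step 3: 4 trees catch fire, 4 burn out
  TTT...
  T.F...
  TTTF..
  T.TTF.
  .TTTTF

TTT...
T.F...
TTTF..
T.TTF.
.TTTTF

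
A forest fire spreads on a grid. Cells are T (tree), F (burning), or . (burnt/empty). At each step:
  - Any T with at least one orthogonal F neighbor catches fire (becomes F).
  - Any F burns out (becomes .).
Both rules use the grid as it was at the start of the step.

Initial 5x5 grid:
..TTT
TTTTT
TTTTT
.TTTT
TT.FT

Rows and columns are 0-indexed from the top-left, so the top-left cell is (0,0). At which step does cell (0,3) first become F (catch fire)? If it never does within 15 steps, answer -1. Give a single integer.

Step 1: cell (0,3)='T' (+2 fires, +1 burnt)
Step 2: cell (0,3)='T' (+3 fires, +2 burnt)
Step 3: cell (0,3)='T' (+4 fires, +3 burnt)
Step 4: cell (0,3)='F' (+5 fires, +4 burnt)
  -> target ignites at step 4
Step 5: cell (0,3)='.' (+5 fires, +5 burnt)
Step 6: cell (0,3)='.' (+1 fires, +5 burnt)
Step 7: cell (0,3)='.' (+0 fires, +1 burnt)
  fire out at step 7

4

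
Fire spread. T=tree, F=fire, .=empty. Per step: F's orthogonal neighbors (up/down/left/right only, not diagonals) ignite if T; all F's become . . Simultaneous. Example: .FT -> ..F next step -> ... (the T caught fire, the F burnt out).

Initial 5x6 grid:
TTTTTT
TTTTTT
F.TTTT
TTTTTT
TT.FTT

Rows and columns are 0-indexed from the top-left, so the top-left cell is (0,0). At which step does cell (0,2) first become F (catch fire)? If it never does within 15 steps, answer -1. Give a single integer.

Step 1: cell (0,2)='T' (+4 fires, +2 burnt)
Step 2: cell (0,2)='T' (+8 fires, +4 burnt)
Step 3: cell (0,2)='T' (+7 fires, +8 burnt)
Step 4: cell (0,2)='F' (+4 fires, +7 burnt)
  -> target ignites at step 4
Step 5: cell (0,2)='.' (+2 fires, +4 burnt)
Step 6: cell (0,2)='.' (+1 fires, +2 burnt)
Step 7: cell (0,2)='.' (+0 fires, +1 burnt)
  fire out at step 7

4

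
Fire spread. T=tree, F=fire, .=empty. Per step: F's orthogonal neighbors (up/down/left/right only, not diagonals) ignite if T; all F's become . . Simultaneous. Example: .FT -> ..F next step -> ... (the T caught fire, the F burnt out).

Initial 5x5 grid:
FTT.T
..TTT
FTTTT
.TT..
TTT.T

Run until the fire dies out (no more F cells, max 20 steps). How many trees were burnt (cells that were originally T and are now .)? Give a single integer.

Step 1: +2 fires, +2 burnt (F count now 2)
Step 2: +3 fires, +2 burnt (F count now 3)
Step 3: +4 fires, +3 burnt (F count now 4)
Step 4: +4 fires, +4 burnt (F count now 4)
Step 5: +1 fires, +4 burnt (F count now 1)
Step 6: +1 fires, +1 burnt (F count now 1)
Step 7: +0 fires, +1 burnt (F count now 0)
Fire out after step 7
Initially T: 16, now '.': 24
Total burnt (originally-T cells now '.'): 15

Answer: 15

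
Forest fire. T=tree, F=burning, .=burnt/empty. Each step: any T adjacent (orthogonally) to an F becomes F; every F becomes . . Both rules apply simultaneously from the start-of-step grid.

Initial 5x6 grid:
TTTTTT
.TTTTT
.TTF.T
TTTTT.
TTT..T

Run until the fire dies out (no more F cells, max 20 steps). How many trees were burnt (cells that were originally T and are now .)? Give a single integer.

Step 1: +3 fires, +1 burnt (F count now 3)
Step 2: +6 fires, +3 burnt (F count now 6)
Step 3: +6 fires, +6 burnt (F count now 6)
Step 4: +5 fires, +6 burnt (F count now 5)
Step 5: +2 fires, +5 burnt (F count now 2)
Step 6: +0 fires, +2 burnt (F count now 0)
Fire out after step 6
Initially T: 23, now '.': 29
Total burnt (originally-T cells now '.'): 22

Answer: 22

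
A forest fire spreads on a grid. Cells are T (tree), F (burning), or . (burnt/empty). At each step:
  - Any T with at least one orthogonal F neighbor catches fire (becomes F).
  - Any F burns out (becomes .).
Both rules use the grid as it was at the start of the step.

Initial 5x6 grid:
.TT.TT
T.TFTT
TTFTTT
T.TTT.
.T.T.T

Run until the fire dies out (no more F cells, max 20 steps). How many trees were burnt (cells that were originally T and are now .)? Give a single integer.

Step 1: +5 fires, +2 burnt (F count now 5)
Step 2: +6 fires, +5 burnt (F count now 6)
Step 3: +7 fires, +6 burnt (F count now 7)
Step 4: +0 fires, +7 burnt (F count now 0)
Fire out after step 4
Initially T: 20, now '.': 28
Total burnt (originally-T cells now '.'): 18

Answer: 18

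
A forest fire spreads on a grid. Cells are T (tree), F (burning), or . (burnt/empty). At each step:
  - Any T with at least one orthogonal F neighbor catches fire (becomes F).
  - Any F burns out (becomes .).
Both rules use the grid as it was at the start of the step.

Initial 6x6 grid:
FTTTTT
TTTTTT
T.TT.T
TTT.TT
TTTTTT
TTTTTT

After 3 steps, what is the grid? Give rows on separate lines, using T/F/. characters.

Step 1: 2 trees catch fire, 1 burn out
  .FTTTT
  FTTTTT
  T.TT.T
  TTT.TT
  TTTTTT
  TTTTTT
Step 2: 3 trees catch fire, 2 burn out
  ..FTTT
  .FTTTT
  F.TT.T
  TTT.TT
  TTTTTT
  TTTTTT
Step 3: 3 trees catch fire, 3 burn out
  ...FTT
  ..FTTT
  ..TT.T
  FTT.TT
  TTTTTT
  TTTTTT

...FTT
..FTTT
..TT.T
FTT.TT
TTTTTT
TTTTTT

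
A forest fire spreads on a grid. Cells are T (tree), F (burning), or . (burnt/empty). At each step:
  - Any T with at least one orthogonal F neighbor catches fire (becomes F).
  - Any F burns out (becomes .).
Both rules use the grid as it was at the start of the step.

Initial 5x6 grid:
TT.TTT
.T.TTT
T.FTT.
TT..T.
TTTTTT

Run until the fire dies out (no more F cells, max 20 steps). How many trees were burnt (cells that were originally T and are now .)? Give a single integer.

Answer: 18

Derivation:
Step 1: +1 fires, +1 burnt (F count now 1)
Step 2: +2 fires, +1 burnt (F count now 2)
Step 3: +3 fires, +2 burnt (F count now 3)
Step 4: +3 fires, +3 burnt (F count now 3)
Step 5: +3 fires, +3 burnt (F count now 3)
Step 6: +1 fires, +3 burnt (F count now 1)
Step 7: +1 fires, +1 burnt (F count now 1)
Step 8: +2 fires, +1 burnt (F count now 2)
Step 9: +1 fires, +2 burnt (F count now 1)
Step 10: +1 fires, +1 burnt (F count now 1)
Step 11: +0 fires, +1 burnt (F count now 0)
Fire out after step 11
Initially T: 21, now '.': 27
Total burnt (originally-T cells now '.'): 18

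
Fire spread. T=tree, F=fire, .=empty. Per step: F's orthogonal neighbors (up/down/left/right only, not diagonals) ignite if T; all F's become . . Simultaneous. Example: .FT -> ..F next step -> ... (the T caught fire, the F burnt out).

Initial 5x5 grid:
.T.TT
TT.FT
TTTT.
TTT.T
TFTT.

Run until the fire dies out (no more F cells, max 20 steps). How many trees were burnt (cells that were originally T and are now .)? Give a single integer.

Answer: 16

Derivation:
Step 1: +6 fires, +2 burnt (F count now 6)
Step 2: +6 fires, +6 burnt (F count now 6)
Step 3: +2 fires, +6 burnt (F count now 2)
Step 4: +2 fires, +2 burnt (F count now 2)
Step 5: +0 fires, +2 burnt (F count now 0)
Fire out after step 5
Initially T: 17, now '.': 24
Total burnt (originally-T cells now '.'): 16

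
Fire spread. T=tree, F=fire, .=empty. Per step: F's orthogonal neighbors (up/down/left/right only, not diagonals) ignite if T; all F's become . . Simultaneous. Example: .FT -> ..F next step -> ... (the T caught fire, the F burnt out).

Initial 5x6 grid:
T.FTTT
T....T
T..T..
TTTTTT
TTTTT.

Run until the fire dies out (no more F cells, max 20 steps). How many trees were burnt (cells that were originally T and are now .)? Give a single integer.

Answer: 4

Derivation:
Step 1: +1 fires, +1 burnt (F count now 1)
Step 2: +1 fires, +1 burnt (F count now 1)
Step 3: +1 fires, +1 burnt (F count now 1)
Step 4: +1 fires, +1 burnt (F count now 1)
Step 5: +0 fires, +1 burnt (F count now 0)
Fire out after step 5
Initially T: 19, now '.': 15
Total burnt (originally-T cells now '.'): 4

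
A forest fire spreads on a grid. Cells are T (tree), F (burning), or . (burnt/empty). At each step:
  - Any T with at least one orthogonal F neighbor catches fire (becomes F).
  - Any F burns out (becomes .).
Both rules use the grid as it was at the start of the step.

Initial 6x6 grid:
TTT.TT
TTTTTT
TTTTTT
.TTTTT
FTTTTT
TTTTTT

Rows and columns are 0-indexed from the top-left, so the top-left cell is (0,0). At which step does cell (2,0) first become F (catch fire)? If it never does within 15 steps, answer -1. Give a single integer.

Step 1: cell (2,0)='T' (+2 fires, +1 burnt)
Step 2: cell (2,0)='T' (+3 fires, +2 burnt)
Step 3: cell (2,0)='T' (+4 fires, +3 burnt)
Step 4: cell (2,0)='F' (+6 fires, +4 burnt)
  -> target ignites at step 4
Step 5: cell (2,0)='.' (+7 fires, +6 burnt)
Step 6: cell (2,0)='.' (+6 fires, +7 burnt)
Step 7: cell (2,0)='.' (+2 fires, +6 burnt)
Step 8: cell (2,0)='.' (+2 fires, +2 burnt)
Step 9: cell (2,0)='.' (+1 fires, +2 burnt)
Step 10: cell (2,0)='.' (+0 fires, +1 burnt)
  fire out at step 10

4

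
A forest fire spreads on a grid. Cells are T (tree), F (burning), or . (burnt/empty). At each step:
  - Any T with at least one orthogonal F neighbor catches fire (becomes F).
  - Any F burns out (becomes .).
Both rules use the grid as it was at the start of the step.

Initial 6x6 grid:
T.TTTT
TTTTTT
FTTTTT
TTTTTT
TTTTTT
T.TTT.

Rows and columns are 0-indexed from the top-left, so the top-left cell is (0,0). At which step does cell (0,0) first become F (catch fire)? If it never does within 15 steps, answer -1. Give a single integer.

Step 1: cell (0,0)='T' (+3 fires, +1 burnt)
Step 2: cell (0,0)='F' (+5 fires, +3 burnt)
  -> target ignites at step 2
Step 3: cell (0,0)='.' (+5 fires, +5 burnt)
Step 4: cell (0,0)='.' (+5 fires, +5 burnt)
Step 5: cell (0,0)='.' (+6 fires, +5 burnt)
Step 6: cell (0,0)='.' (+5 fires, +6 burnt)
Step 7: cell (0,0)='.' (+3 fires, +5 burnt)
Step 8: cell (0,0)='.' (+0 fires, +3 burnt)
  fire out at step 8

2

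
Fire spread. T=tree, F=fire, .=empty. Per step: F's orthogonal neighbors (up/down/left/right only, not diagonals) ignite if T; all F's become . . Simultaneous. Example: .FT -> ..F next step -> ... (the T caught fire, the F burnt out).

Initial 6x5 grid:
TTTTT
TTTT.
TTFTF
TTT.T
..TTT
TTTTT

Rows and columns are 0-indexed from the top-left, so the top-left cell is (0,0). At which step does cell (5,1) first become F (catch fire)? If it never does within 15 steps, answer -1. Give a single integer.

Step 1: cell (5,1)='T' (+5 fires, +2 burnt)
Step 2: cell (5,1)='T' (+7 fires, +5 burnt)
Step 3: cell (5,1)='T' (+7 fires, +7 burnt)
Step 4: cell (5,1)='F' (+4 fires, +7 burnt)
  -> target ignites at step 4
Step 5: cell (5,1)='.' (+1 fires, +4 burnt)
Step 6: cell (5,1)='.' (+0 fires, +1 burnt)
  fire out at step 6

4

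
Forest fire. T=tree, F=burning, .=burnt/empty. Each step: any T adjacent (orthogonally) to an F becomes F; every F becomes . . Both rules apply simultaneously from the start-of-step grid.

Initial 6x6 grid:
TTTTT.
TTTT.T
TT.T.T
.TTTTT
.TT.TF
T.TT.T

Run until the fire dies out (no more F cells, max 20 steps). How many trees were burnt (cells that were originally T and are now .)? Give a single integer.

Answer: 25

Derivation:
Step 1: +3 fires, +1 burnt (F count now 3)
Step 2: +2 fires, +3 burnt (F count now 2)
Step 3: +2 fires, +2 burnt (F count now 2)
Step 4: +2 fires, +2 burnt (F count now 2)
Step 5: +3 fires, +2 burnt (F count now 3)
Step 6: +5 fires, +3 burnt (F count now 5)
Step 7: +5 fires, +5 burnt (F count now 5)
Step 8: +2 fires, +5 burnt (F count now 2)
Step 9: +1 fires, +2 burnt (F count now 1)
Step 10: +0 fires, +1 burnt (F count now 0)
Fire out after step 10
Initially T: 26, now '.': 35
Total burnt (originally-T cells now '.'): 25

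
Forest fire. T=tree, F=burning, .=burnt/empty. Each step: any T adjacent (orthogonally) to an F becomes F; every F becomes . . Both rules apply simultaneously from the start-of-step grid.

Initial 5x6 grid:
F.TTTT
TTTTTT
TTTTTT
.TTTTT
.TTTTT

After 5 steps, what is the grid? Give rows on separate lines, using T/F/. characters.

Step 1: 1 trees catch fire, 1 burn out
  ..TTTT
  FTTTTT
  TTTTTT
  .TTTTT
  .TTTTT
Step 2: 2 trees catch fire, 1 burn out
  ..TTTT
  .FTTTT
  FTTTTT
  .TTTTT
  .TTTTT
Step 3: 2 trees catch fire, 2 burn out
  ..TTTT
  ..FTTT
  .FTTTT
  .TTTTT
  .TTTTT
Step 4: 4 trees catch fire, 2 burn out
  ..FTTT
  ...FTT
  ..FTTT
  .FTTTT
  .TTTTT
Step 5: 5 trees catch fire, 4 burn out
  ...FTT
  ....FT
  ...FTT
  ..FTTT
  .FTTTT

...FTT
....FT
...FTT
..FTTT
.FTTTT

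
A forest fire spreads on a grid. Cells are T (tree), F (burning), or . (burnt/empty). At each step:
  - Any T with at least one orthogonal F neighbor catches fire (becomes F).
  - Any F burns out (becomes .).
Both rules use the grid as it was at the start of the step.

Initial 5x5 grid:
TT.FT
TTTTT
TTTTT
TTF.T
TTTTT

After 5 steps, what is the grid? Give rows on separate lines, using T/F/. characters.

Step 1: 5 trees catch fire, 2 burn out
  TT..F
  TTTFT
  TTFTT
  TF..T
  TTFTT
Step 2: 7 trees catch fire, 5 burn out
  TT...
  TTF.F
  TF.FT
  F...T
  TF.FT
Step 3: 5 trees catch fire, 7 burn out
  TT...
  TF...
  F...F
  ....T
  F...F
Step 4: 3 trees catch fire, 5 burn out
  TF...
  F....
  .....
  ....F
  .....
Step 5: 1 trees catch fire, 3 burn out
  F....
  .....
  .....
  .....
  .....

F....
.....
.....
.....
.....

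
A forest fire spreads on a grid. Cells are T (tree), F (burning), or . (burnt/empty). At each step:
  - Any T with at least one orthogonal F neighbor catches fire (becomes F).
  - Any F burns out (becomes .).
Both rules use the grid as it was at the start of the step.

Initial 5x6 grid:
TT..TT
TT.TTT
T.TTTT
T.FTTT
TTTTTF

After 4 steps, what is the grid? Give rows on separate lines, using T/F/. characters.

Step 1: 5 trees catch fire, 2 burn out
  TT..TT
  TT.TTT
  T.FTTT
  T..FTF
  TTFTF.
Step 2: 5 trees catch fire, 5 burn out
  TT..TT
  TT.TTT
  T..FTF
  T...F.
  TF.F..
Step 3: 4 trees catch fire, 5 burn out
  TT..TT
  TT.FTF
  T...F.
  T.....
  F.....
Step 4: 3 trees catch fire, 4 burn out
  TT..TF
  TT..F.
  T.....
  F.....
  ......

TT..TF
TT..F.
T.....
F.....
......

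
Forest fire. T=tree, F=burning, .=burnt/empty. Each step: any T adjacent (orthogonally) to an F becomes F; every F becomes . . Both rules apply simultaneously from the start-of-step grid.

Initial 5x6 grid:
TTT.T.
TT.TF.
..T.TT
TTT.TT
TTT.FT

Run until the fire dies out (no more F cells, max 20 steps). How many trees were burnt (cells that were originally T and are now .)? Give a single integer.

Step 1: +5 fires, +2 burnt (F count now 5)
Step 2: +2 fires, +5 burnt (F count now 2)
Step 3: +0 fires, +2 burnt (F count now 0)
Fire out after step 3
Initially T: 19, now '.': 18
Total burnt (originally-T cells now '.'): 7

Answer: 7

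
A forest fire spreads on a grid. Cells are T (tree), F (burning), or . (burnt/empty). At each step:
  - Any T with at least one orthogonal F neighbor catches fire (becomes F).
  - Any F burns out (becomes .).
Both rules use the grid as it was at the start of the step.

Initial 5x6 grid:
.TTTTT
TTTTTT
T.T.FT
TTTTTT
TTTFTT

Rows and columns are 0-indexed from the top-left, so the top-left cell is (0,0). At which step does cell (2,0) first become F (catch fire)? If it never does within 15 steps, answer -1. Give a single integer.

Step 1: cell (2,0)='T' (+6 fires, +2 burnt)
Step 2: cell (2,0)='T' (+7 fires, +6 burnt)
Step 3: cell (2,0)='T' (+6 fires, +7 burnt)
Step 4: cell (2,0)='T' (+3 fires, +6 burnt)
Step 5: cell (2,0)='F' (+3 fires, +3 burnt)
  -> target ignites at step 5
Step 6: cell (2,0)='.' (+0 fires, +3 burnt)
  fire out at step 6

5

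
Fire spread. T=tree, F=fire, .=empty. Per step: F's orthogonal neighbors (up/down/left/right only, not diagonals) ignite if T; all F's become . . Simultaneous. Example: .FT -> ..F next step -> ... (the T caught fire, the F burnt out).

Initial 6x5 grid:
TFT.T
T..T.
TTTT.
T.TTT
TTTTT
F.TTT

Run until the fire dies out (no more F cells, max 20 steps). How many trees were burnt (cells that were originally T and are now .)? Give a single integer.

Step 1: +3 fires, +2 burnt (F count now 3)
Step 2: +3 fires, +3 burnt (F count now 3)
Step 3: +2 fires, +3 burnt (F count now 2)
Step 4: +4 fires, +2 burnt (F count now 4)
Step 5: +4 fires, +4 burnt (F count now 4)
Step 6: +3 fires, +4 burnt (F count now 3)
Step 7: +1 fires, +3 burnt (F count now 1)
Step 8: +0 fires, +1 burnt (F count now 0)
Fire out after step 8
Initially T: 21, now '.': 29
Total burnt (originally-T cells now '.'): 20

Answer: 20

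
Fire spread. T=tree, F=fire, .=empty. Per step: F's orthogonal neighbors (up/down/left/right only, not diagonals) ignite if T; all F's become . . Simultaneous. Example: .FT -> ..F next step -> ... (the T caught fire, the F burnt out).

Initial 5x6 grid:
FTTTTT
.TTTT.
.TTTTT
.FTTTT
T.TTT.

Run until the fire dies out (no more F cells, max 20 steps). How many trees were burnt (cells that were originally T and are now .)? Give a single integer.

Answer: 21

Derivation:
Step 1: +3 fires, +2 burnt (F count now 3)
Step 2: +5 fires, +3 burnt (F count now 5)
Step 3: +5 fires, +5 burnt (F count now 5)
Step 4: +5 fires, +5 burnt (F count now 5)
Step 5: +3 fires, +5 burnt (F count now 3)
Step 6: +0 fires, +3 burnt (F count now 0)
Fire out after step 6
Initially T: 22, now '.': 29
Total burnt (originally-T cells now '.'): 21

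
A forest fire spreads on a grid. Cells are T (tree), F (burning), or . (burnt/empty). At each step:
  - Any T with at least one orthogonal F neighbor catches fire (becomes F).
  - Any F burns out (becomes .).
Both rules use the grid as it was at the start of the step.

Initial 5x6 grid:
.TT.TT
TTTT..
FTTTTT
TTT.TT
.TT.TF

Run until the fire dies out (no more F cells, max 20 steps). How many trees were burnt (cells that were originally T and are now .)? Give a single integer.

Step 1: +5 fires, +2 burnt (F count now 5)
Step 2: +5 fires, +5 burnt (F count now 5)
Step 3: +6 fires, +5 burnt (F count now 6)
Step 4: +3 fires, +6 burnt (F count now 3)
Step 5: +0 fires, +3 burnt (F count now 0)
Fire out after step 5
Initially T: 21, now '.': 28
Total burnt (originally-T cells now '.'): 19

Answer: 19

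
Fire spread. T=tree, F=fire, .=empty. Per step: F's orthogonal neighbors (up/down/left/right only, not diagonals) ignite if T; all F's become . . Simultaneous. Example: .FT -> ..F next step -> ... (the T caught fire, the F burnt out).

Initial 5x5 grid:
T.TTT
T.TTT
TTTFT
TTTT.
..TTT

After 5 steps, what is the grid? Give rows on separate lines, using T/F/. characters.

Step 1: 4 trees catch fire, 1 burn out
  T.TTT
  T.TFT
  TTF.F
  TTTF.
  ..TTT
Step 2: 6 trees catch fire, 4 burn out
  T.TFT
  T.F.F
  TF...
  TTF..
  ..TFT
Step 3: 6 trees catch fire, 6 burn out
  T.F.F
  T....
  F....
  TF...
  ..F.F
Step 4: 2 trees catch fire, 6 burn out
  T....
  F....
  .....
  F....
  .....
Step 5: 1 trees catch fire, 2 burn out
  F....
  .....
  .....
  .....
  .....

F....
.....
.....
.....
.....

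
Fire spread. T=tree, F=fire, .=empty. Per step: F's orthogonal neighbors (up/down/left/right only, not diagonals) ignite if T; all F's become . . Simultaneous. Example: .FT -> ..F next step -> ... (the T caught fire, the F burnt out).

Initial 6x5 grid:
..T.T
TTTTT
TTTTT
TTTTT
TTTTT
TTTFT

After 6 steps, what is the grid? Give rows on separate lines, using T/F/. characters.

Step 1: 3 trees catch fire, 1 burn out
  ..T.T
  TTTTT
  TTTTT
  TTTTT
  TTTFT
  TTF.F
Step 2: 4 trees catch fire, 3 burn out
  ..T.T
  TTTTT
  TTTTT
  TTTFT
  TTF.F
  TF...
Step 3: 5 trees catch fire, 4 burn out
  ..T.T
  TTTTT
  TTTFT
  TTF.F
  TF...
  F....
Step 4: 5 trees catch fire, 5 burn out
  ..T.T
  TTTFT
  TTF.F
  TF...
  F....
  .....
Step 5: 4 trees catch fire, 5 burn out
  ..T.T
  TTF.F
  TF...
  F....
  .....
  .....
Step 6: 4 trees catch fire, 4 burn out
  ..F.F
  TF...
  F....
  .....
  .....
  .....

..F.F
TF...
F....
.....
.....
.....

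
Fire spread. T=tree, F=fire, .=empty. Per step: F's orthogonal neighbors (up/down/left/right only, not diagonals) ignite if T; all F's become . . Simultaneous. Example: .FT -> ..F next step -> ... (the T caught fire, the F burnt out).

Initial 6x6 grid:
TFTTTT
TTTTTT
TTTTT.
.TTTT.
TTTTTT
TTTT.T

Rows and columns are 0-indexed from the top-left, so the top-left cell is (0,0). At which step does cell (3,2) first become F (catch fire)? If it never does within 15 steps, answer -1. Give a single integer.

Step 1: cell (3,2)='T' (+3 fires, +1 burnt)
Step 2: cell (3,2)='T' (+4 fires, +3 burnt)
Step 3: cell (3,2)='T' (+5 fires, +4 burnt)
Step 4: cell (3,2)='F' (+5 fires, +5 burnt)
  -> target ignites at step 4
Step 5: cell (3,2)='.' (+6 fires, +5 burnt)
Step 6: cell (3,2)='.' (+4 fires, +6 burnt)
Step 7: cell (3,2)='.' (+2 fires, +4 burnt)
Step 8: cell (3,2)='.' (+1 fires, +2 burnt)
Step 9: cell (3,2)='.' (+1 fires, +1 burnt)
Step 10: cell (3,2)='.' (+0 fires, +1 burnt)
  fire out at step 10

4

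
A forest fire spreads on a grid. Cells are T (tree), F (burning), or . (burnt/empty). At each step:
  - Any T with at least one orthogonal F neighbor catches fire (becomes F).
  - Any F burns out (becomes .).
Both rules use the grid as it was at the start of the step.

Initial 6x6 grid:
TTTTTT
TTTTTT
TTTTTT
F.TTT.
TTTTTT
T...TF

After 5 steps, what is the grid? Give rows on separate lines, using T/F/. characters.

Step 1: 4 trees catch fire, 2 burn out
  TTTTTT
  TTTTTT
  FTTTTT
  ..TTT.
  FTTTTF
  T...F.
Step 2: 5 trees catch fire, 4 burn out
  TTTTTT
  FTTTTT
  .FTTTT
  ..TTT.
  .FTTF.
  F.....
Step 3: 6 trees catch fire, 5 burn out
  FTTTTT
  .FTTTT
  ..FTTT
  ..TTF.
  ..FF..
  ......
Step 4: 6 trees catch fire, 6 burn out
  .FTTTT
  ..FTTT
  ...FFT
  ..FF..
  ......
  ......
Step 5: 4 trees catch fire, 6 burn out
  ..FTTT
  ...FFT
  .....F
  ......
  ......
  ......

..FTTT
...FFT
.....F
......
......
......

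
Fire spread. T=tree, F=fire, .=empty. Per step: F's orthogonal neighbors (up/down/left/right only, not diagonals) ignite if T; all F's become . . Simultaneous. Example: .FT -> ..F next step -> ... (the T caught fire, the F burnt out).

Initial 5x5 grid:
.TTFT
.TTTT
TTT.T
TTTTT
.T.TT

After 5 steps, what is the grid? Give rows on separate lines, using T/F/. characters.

Step 1: 3 trees catch fire, 1 burn out
  .TF.F
  .TTFT
  TTT.T
  TTTTT
  .T.TT
Step 2: 3 trees catch fire, 3 burn out
  .F...
  .TF.F
  TTT.T
  TTTTT
  .T.TT
Step 3: 3 trees catch fire, 3 burn out
  .....
  .F...
  TTF.F
  TTTTT
  .T.TT
Step 4: 3 trees catch fire, 3 burn out
  .....
  .....
  TF...
  TTFTF
  .T.TT
Step 5: 4 trees catch fire, 3 burn out
  .....
  .....
  F....
  TF.F.
  .T.TF

.....
.....
F....
TF.F.
.T.TF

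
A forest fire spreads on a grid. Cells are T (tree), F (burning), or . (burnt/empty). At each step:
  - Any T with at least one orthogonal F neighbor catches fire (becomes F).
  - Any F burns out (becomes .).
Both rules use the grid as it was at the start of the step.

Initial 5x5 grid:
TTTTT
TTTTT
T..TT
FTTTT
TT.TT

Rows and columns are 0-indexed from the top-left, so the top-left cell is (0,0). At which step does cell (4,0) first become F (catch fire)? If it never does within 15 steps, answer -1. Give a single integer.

Step 1: cell (4,0)='F' (+3 fires, +1 burnt)
  -> target ignites at step 1
Step 2: cell (4,0)='.' (+3 fires, +3 burnt)
Step 3: cell (4,0)='.' (+3 fires, +3 burnt)
Step 4: cell (4,0)='.' (+5 fires, +3 burnt)
Step 5: cell (4,0)='.' (+4 fires, +5 burnt)
Step 6: cell (4,0)='.' (+2 fires, +4 burnt)
Step 7: cell (4,0)='.' (+1 fires, +2 burnt)
Step 8: cell (4,0)='.' (+0 fires, +1 burnt)
  fire out at step 8

1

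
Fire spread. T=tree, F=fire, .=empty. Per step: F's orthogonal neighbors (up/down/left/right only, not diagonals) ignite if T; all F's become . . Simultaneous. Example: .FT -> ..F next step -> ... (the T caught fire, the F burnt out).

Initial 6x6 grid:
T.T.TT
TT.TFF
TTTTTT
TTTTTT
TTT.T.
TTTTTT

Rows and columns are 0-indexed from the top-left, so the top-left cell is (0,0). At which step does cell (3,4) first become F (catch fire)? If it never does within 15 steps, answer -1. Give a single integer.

Step 1: cell (3,4)='T' (+5 fires, +2 burnt)
Step 2: cell (3,4)='F' (+3 fires, +5 burnt)
  -> target ignites at step 2
Step 3: cell (3,4)='.' (+3 fires, +3 burnt)
Step 4: cell (3,4)='.' (+3 fires, +3 burnt)
Step 5: cell (3,4)='.' (+6 fires, +3 burnt)
Step 6: cell (3,4)='.' (+4 fires, +6 burnt)
Step 7: cell (3,4)='.' (+3 fires, +4 burnt)
Step 8: cell (3,4)='.' (+1 fires, +3 burnt)
Step 9: cell (3,4)='.' (+0 fires, +1 burnt)
  fire out at step 9

2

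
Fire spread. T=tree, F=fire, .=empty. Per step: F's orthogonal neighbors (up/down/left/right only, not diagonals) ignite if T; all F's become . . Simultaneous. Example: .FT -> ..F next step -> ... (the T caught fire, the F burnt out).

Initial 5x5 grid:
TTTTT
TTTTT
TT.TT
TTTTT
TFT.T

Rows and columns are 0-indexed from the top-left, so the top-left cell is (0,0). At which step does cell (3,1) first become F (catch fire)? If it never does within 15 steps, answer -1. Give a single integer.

Step 1: cell (3,1)='F' (+3 fires, +1 burnt)
  -> target ignites at step 1
Step 2: cell (3,1)='.' (+3 fires, +3 burnt)
Step 3: cell (3,1)='.' (+3 fires, +3 burnt)
Step 4: cell (3,1)='.' (+5 fires, +3 burnt)
Step 5: cell (3,1)='.' (+5 fires, +5 burnt)
Step 6: cell (3,1)='.' (+2 fires, +5 burnt)
Step 7: cell (3,1)='.' (+1 fires, +2 burnt)
Step 8: cell (3,1)='.' (+0 fires, +1 burnt)
  fire out at step 8

1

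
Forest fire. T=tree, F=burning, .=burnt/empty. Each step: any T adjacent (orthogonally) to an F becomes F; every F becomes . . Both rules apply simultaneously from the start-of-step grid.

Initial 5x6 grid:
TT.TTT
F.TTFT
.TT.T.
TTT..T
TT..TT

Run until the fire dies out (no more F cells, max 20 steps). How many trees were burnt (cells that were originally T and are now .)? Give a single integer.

Answer: 16

Derivation:
Step 1: +5 fires, +2 burnt (F count now 5)
Step 2: +4 fires, +5 burnt (F count now 4)
Step 3: +1 fires, +4 burnt (F count now 1)
Step 4: +2 fires, +1 burnt (F count now 2)
Step 5: +1 fires, +2 burnt (F count now 1)
Step 6: +2 fires, +1 burnt (F count now 2)
Step 7: +1 fires, +2 burnt (F count now 1)
Step 8: +0 fires, +1 burnt (F count now 0)
Fire out after step 8
Initially T: 19, now '.': 27
Total burnt (originally-T cells now '.'): 16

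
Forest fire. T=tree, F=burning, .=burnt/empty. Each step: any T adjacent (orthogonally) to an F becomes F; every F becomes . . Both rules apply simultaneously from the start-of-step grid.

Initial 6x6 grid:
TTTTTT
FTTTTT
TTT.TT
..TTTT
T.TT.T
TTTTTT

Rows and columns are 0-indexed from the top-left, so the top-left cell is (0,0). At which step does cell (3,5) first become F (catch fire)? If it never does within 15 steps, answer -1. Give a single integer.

Step 1: cell (3,5)='T' (+3 fires, +1 burnt)
Step 2: cell (3,5)='T' (+3 fires, +3 burnt)
Step 3: cell (3,5)='T' (+3 fires, +3 burnt)
Step 4: cell (3,5)='T' (+3 fires, +3 burnt)
Step 5: cell (3,5)='T' (+5 fires, +3 burnt)
Step 6: cell (3,5)='T' (+5 fires, +5 burnt)
Step 7: cell (3,5)='F' (+3 fires, +5 burnt)
  -> target ignites at step 7
Step 8: cell (3,5)='.' (+3 fires, +3 burnt)
Step 9: cell (3,5)='.' (+2 fires, +3 burnt)
Step 10: cell (3,5)='.' (+0 fires, +2 burnt)
  fire out at step 10

7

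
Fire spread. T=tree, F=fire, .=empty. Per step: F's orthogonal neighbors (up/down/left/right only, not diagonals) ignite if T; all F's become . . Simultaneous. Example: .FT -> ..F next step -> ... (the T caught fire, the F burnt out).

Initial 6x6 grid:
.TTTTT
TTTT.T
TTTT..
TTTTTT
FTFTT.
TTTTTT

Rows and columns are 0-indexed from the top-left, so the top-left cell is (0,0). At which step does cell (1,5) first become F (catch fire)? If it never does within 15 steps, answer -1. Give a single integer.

Step 1: cell (1,5)='T' (+6 fires, +2 burnt)
Step 2: cell (1,5)='T' (+7 fires, +6 burnt)
Step 3: cell (1,5)='T' (+6 fires, +7 burnt)
Step 4: cell (1,5)='T' (+5 fires, +6 burnt)
Step 5: cell (1,5)='T' (+2 fires, +5 burnt)
Step 6: cell (1,5)='T' (+1 fires, +2 burnt)
Step 7: cell (1,5)='T' (+1 fires, +1 burnt)
Step 8: cell (1,5)='F' (+1 fires, +1 burnt)
  -> target ignites at step 8
Step 9: cell (1,5)='.' (+0 fires, +1 burnt)
  fire out at step 9

8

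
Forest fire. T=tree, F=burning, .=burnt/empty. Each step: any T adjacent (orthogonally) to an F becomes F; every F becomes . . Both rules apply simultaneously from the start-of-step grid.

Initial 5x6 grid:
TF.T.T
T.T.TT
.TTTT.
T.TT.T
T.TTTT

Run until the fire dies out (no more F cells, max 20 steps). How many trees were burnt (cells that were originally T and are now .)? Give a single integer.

Step 1: +1 fires, +1 burnt (F count now 1)
Step 2: +1 fires, +1 burnt (F count now 1)
Step 3: +0 fires, +1 burnt (F count now 0)
Fire out after step 3
Initially T: 20, now '.': 12
Total burnt (originally-T cells now '.'): 2

Answer: 2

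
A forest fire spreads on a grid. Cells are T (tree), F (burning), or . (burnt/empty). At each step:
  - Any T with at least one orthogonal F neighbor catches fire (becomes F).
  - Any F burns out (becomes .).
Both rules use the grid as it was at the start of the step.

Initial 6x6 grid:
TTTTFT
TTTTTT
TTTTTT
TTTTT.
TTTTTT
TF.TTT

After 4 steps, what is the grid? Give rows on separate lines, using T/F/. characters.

Step 1: 5 trees catch fire, 2 burn out
  TTTF.F
  TTTTFT
  TTTTTT
  TTTTT.
  TFTTTT
  F..TTT
Step 2: 7 trees catch fire, 5 burn out
  TTF...
  TTTF.F
  TTTTFT
  TFTTT.
  F.FTTT
  ...TTT
Step 3: 9 trees catch fire, 7 burn out
  TF....
  TTF...
  TFTF.F
  F.FTF.
  ...FTT
  ...TTT
Step 4: 7 trees catch fire, 9 burn out
  F.....
  TF....
  F.F...
  ...F..
  ....FT
  ...FTT

F.....
TF....
F.F...
...F..
....FT
...FTT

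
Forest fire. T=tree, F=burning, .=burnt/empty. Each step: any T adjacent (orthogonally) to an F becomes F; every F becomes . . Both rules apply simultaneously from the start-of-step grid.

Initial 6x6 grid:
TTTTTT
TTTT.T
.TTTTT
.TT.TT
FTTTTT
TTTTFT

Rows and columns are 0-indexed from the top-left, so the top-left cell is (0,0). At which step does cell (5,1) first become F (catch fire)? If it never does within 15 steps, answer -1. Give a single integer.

Step 1: cell (5,1)='T' (+5 fires, +2 burnt)
Step 2: cell (5,1)='F' (+7 fires, +5 burnt)
  -> target ignites at step 2
Step 3: cell (5,1)='.' (+4 fires, +7 burnt)
Step 4: cell (5,1)='.' (+4 fires, +4 burnt)
Step 5: cell (5,1)='.' (+5 fires, +4 burnt)
Step 6: cell (5,1)='.' (+4 fires, +5 burnt)
Step 7: cell (5,1)='.' (+1 fires, +4 burnt)
Step 8: cell (5,1)='.' (+0 fires, +1 burnt)
  fire out at step 8

2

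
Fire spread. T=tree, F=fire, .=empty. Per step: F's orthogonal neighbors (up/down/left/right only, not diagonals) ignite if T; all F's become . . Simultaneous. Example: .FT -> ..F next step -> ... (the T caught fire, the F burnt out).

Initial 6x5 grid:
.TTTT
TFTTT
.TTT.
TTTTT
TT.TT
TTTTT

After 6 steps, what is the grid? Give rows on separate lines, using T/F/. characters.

Step 1: 4 trees catch fire, 1 burn out
  .FTTT
  F.FTT
  .FTT.
  TTTTT
  TT.TT
  TTTTT
Step 2: 4 trees catch fire, 4 burn out
  ..FTT
  ...FT
  ..FT.
  TFTTT
  TT.TT
  TTTTT
Step 3: 6 trees catch fire, 4 burn out
  ...FT
  ....F
  ...F.
  F.FTT
  TF.TT
  TTTTT
Step 4: 4 trees catch fire, 6 burn out
  ....F
  .....
  .....
  ...FT
  F..TT
  TFTTT
Step 5: 4 trees catch fire, 4 burn out
  .....
  .....
  .....
  ....F
  ...FT
  F.FTT
Step 6: 2 trees catch fire, 4 burn out
  .....
  .....
  .....
  .....
  ....F
  ...FT

.....
.....
.....
.....
....F
...FT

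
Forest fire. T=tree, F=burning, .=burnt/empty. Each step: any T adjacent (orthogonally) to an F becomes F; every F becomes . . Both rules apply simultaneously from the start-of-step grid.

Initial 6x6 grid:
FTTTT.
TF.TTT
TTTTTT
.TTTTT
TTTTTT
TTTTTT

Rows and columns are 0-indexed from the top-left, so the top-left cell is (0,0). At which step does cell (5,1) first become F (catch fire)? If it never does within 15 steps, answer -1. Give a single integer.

Step 1: cell (5,1)='T' (+3 fires, +2 burnt)
Step 2: cell (5,1)='T' (+4 fires, +3 burnt)
Step 3: cell (5,1)='T' (+4 fires, +4 burnt)
Step 4: cell (5,1)='F' (+7 fires, +4 burnt)
  -> target ignites at step 4
Step 5: cell (5,1)='.' (+6 fires, +7 burnt)
Step 6: cell (5,1)='.' (+4 fires, +6 burnt)
Step 7: cell (5,1)='.' (+2 fires, +4 burnt)
Step 8: cell (5,1)='.' (+1 fires, +2 burnt)
Step 9: cell (5,1)='.' (+0 fires, +1 burnt)
  fire out at step 9

4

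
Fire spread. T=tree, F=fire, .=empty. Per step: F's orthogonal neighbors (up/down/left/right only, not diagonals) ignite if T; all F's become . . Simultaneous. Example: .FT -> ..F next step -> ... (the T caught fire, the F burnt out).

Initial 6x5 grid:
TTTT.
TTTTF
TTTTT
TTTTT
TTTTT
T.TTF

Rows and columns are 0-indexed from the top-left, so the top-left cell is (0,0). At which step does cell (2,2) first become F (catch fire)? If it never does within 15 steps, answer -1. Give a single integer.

Step 1: cell (2,2)='T' (+4 fires, +2 burnt)
Step 2: cell (2,2)='T' (+6 fires, +4 burnt)
Step 3: cell (2,2)='F' (+5 fires, +6 burnt)
  -> target ignites at step 3
Step 4: cell (2,2)='.' (+5 fires, +5 burnt)
Step 5: cell (2,2)='.' (+4 fires, +5 burnt)
Step 6: cell (2,2)='.' (+2 fires, +4 burnt)
Step 7: cell (2,2)='.' (+0 fires, +2 burnt)
  fire out at step 7

3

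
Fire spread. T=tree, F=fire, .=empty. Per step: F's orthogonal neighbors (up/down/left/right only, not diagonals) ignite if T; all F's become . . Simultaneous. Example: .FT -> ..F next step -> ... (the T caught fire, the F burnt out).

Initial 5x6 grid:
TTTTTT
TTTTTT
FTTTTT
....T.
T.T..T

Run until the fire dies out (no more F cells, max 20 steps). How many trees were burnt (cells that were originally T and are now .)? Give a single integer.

Answer: 18

Derivation:
Step 1: +2 fires, +1 burnt (F count now 2)
Step 2: +3 fires, +2 burnt (F count now 3)
Step 3: +3 fires, +3 burnt (F count now 3)
Step 4: +3 fires, +3 burnt (F count now 3)
Step 5: +4 fires, +3 burnt (F count now 4)
Step 6: +2 fires, +4 burnt (F count now 2)
Step 7: +1 fires, +2 burnt (F count now 1)
Step 8: +0 fires, +1 burnt (F count now 0)
Fire out after step 8
Initially T: 21, now '.': 27
Total burnt (originally-T cells now '.'): 18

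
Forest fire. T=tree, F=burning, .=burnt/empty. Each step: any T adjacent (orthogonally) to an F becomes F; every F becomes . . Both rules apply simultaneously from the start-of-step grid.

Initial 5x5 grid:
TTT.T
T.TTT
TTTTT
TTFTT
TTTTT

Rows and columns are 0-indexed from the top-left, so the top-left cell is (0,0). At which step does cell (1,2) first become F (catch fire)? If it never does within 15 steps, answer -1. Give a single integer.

Step 1: cell (1,2)='T' (+4 fires, +1 burnt)
Step 2: cell (1,2)='F' (+7 fires, +4 burnt)
  -> target ignites at step 2
Step 3: cell (1,2)='.' (+6 fires, +7 burnt)
Step 4: cell (1,2)='.' (+3 fires, +6 burnt)
Step 5: cell (1,2)='.' (+2 fires, +3 burnt)
Step 6: cell (1,2)='.' (+0 fires, +2 burnt)
  fire out at step 6

2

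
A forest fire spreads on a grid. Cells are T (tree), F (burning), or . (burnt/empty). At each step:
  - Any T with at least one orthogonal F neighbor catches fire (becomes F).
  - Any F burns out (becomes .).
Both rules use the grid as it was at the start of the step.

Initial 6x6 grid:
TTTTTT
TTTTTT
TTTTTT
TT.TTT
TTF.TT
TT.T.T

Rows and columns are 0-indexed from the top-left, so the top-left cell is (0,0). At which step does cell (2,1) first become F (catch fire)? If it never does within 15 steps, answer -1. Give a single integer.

Step 1: cell (2,1)='T' (+1 fires, +1 burnt)
Step 2: cell (2,1)='T' (+3 fires, +1 burnt)
Step 3: cell (2,1)='F' (+3 fires, +3 burnt)
  -> target ignites at step 3
Step 4: cell (2,1)='.' (+3 fires, +3 burnt)
Step 5: cell (2,1)='.' (+4 fires, +3 burnt)
Step 6: cell (2,1)='.' (+5 fires, +4 burnt)
Step 7: cell (2,1)='.' (+4 fires, +5 burnt)
Step 8: cell (2,1)='.' (+4 fires, +4 burnt)
Step 9: cell (2,1)='.' (+2 fires, +4 burnt)
Step 10: cell (2,1)='.' (+1 fires, +2 burnt)
Step 11: cell (2,1)='.' (+0 fires, +1 burnt)
  fire out at step 11

3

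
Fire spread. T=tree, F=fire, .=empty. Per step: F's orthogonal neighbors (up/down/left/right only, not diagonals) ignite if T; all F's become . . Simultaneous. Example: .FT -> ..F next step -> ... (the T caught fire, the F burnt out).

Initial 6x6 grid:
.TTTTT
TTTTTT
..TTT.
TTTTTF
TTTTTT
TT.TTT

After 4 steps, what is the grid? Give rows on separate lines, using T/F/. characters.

Step 1: 2 trees catch fire, 1 burn out
  .TTTTT
  TTTTTT
  ..TTT.
  TTTTF.
  TTTTTF
  TT.TTT
Step 2: 4 trees catch fire, 2 burn out
  .TTTTT
  TTTTTT
  ..TTF.
  TTTF..
  TTTTF.
  TT.TTF
Step 3: 5 trees catch fire, 4 burn out
  .TTTTT
  TTTTFT
  ..TF..
  TTF...
  TTTF..
  TT.TF.
Step 4: 7 trees catch fire, 5 burn out
  .TTTFT
  TTTF.F
  ..F...
  TF....
  TTF...
  TT.F..

.TTTFT
TTTF.F
..F...
TF....
TTF...
TT.F..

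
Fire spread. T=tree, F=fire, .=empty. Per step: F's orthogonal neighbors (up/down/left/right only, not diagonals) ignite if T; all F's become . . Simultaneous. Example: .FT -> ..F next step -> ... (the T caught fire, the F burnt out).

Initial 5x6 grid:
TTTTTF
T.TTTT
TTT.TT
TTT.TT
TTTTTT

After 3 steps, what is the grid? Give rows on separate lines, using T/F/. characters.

Step 1: 2 trees catch fire, 1 burn out
  TTTTF.
  T.TTTF
  TTT.TT
  TTT.TT
  TTTTTT
Step 2: 3 trees catch fire, 2 burn out
  TTTF..
  T.TTF.
  TTT.TF
  TTT.TT
  TTTTTT
Step 3: 4 trees catch fire, 3 burn out
  TTF...
  T.TF..
  TTT.F.
  TTT.TF
  TTTTTT

TTF...
T.TF..
TTT.F.
TTT.TF
TTTTTT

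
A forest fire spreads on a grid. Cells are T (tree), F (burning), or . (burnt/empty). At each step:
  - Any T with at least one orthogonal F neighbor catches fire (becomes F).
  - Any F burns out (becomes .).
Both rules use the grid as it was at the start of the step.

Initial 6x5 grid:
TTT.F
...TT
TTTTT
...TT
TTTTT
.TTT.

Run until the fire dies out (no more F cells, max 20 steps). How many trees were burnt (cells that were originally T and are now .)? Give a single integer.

Step 1: +1 fires, +1 burnt (F count now 1)
Step 2: +2 fires, +1 burnt (F count now 2)
Step 3: +2 fires, +2 burnt (F count now 2)
Step 4: +3 fires, +2 burnt (F count now 3)
Step 5: +2 fires, +3 burnt (F count now 2)
Step 6: +3 fires, +2 burnt (F count now 3)
Step 7: +2 fires, +3 burnt (F count now 2)
Step 8: +2 fires, +2 burnt (F count now 2)
Step 9: +0 fires, +2 burnt (F count now 0)
Fire out after step 9
Initially T: 20, now '.': 27
Total burnt (originally-T cells now '.'): 17

Answer: 17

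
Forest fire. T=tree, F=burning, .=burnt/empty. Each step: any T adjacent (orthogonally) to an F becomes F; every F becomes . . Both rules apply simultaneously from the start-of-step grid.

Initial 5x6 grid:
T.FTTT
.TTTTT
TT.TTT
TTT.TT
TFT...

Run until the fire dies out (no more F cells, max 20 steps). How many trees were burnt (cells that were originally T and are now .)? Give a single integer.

Step 1: +5 fires, +2 burnt (F count now 5)
Step 2: +6 fires, +5 burnt (F count now 6)
Step 3: +4 fires, +6 burnt (F count now 4)
Step 4: +2 fires, +4 burnt (F count now 2)
Step 5: +2 fires, +2 burnt (F count now 2)
Step 6: +1 fires, +2 burnt (F count now 1)
Step 7: +0 fires, +1 burnt (F count now 0)
Fire out after step 7
Initially T: 21, now '.': 29
Total burnt (originally-T cells now '.'): 20

Answer: 20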